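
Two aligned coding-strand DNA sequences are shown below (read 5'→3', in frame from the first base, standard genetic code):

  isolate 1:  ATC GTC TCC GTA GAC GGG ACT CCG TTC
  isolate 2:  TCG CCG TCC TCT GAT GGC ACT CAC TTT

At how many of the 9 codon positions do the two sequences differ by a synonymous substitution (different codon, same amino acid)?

Codon 1: ATC Ile / TCG Ser — nonsynonymous.
Codon 2: GTC Val / CCG Pro — nonsynonymous.
Codon 3: TCC Ser / TCC Ser — identical.
Codon 4: GTA Val / TCT Ser — nonsynonymous.
Codon 5: GAC Asp / GAT Asp — synonymous.
Codon 6: GGG Gly / GGC Gly — synonymous.
Codon 7: ACT Thr / ACT Thr — identical.
Codon 8: CCG Pro / CAC His — nonsynonymous.
Codon 9: TTC Phe / TTT Phe — synonymous.
Synonymous differences: 3.

3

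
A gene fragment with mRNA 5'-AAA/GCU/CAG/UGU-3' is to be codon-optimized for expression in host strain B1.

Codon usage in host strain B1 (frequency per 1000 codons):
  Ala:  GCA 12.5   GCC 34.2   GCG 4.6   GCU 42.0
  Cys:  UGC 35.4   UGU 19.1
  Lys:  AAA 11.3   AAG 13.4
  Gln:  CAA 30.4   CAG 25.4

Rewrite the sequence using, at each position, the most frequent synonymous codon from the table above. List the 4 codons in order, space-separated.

Codon 1 (Lys): best is AAG at 13.4.
Codon 2 (Ala): best is GCU at 42.0.
Codon 3 (Gln): best is CAA at 30.4.
Codon 4 (Cys): best is UGC at 35.4.

AAG GCU CAA UGC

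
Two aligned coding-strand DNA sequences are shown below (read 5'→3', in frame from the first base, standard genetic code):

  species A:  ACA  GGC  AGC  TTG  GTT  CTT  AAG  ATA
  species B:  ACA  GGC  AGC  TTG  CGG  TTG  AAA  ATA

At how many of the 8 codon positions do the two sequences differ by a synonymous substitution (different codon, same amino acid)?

2

Codon 1: ACA Thr / ACA Thr — identical.
Codon 2: GGC Gly / GGC Gly — identical.
Codon 3: AGC Ser / AGC Ser — identical.
Codon 4: TTG Leu / TTG Leu — identical.
Codon 5: GTT Val / CGG Arg — nonsynonymous.
Codon 6: CTT Leu / TTG Leu — synonymous.
Codon 7: AAG Lys / AAA Lys — synonymous.
Codon 8: ATA Ile / ATA Ile — identical.
Synonymous differences: 2.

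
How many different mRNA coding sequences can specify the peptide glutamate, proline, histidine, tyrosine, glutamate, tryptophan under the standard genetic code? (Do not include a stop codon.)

Glu: 2 codons.
Pro: 4 codons.
His: 2 codons.
Tyr: 2 codons.
Glu: 2 codons.
Trp: 1 codon.
2 × 4 × 2 × 2 × 2 × 1 = 64.

64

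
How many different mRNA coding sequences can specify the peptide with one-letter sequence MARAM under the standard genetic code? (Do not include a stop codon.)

96

Met: 1 codon.
Ala: 4 codons.
Arg: 6 codons.
Ala: 4 codons.
Met: 1 codon.
1 × 4 × 6 × 4 × 1 = 96.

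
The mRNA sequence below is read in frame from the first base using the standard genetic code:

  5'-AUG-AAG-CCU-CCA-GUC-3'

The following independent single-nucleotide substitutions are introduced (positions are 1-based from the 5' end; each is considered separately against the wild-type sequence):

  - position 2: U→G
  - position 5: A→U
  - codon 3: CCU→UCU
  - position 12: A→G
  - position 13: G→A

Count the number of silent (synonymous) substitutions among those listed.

Codon 1: AUG (Met) → AGG (Arg) — missense.
Codon 2: AAG (Lys) → AUG (Met) — missense.
Codon 3: CCU (Pro) → UCU (Ser) — missense.
Codon 4: CCA (Pro) → CCG (Pro) — synonymous.
Codon 5: GUC (Val) → AUC (Ile) — missense.
Synonymous: 1 of 5.

1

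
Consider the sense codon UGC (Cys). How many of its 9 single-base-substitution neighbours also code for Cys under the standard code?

Position 1: none → 0 synonymous.
Position 2: none → 0 synonymous.
Position 3: UGU → 1 synonymous.
Total: 0 + 0 + 1 = 1.

1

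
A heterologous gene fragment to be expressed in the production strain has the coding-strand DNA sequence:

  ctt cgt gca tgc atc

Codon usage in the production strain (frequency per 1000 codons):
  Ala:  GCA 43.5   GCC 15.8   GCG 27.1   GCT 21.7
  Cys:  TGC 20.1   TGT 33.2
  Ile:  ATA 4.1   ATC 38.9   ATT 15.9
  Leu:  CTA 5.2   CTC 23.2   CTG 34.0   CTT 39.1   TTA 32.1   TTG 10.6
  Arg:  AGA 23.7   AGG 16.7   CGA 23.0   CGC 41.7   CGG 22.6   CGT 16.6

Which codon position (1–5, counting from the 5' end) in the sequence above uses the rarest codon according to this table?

Codon 1 CTT (Leu): 39.1 per 1000.
Codon 2 CGT (Arg): 16.6 per 1000.
Codon 3 GCA (Ala): 43.5 per 1000.
Codon 4 TGC (Cys): 20.1 per 1000.
Codon 5 ATC (Ile): 38.9 per 1000.
Lowest frequency is 16.6 at codon 2.

2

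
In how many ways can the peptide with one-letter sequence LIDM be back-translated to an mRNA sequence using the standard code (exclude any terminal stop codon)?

36

Leu: 6 codons.
Ile: 3 codons.
Asp: 2 codons.
Met: 1 codon.
6 × 3 × 2 × 1 = 36.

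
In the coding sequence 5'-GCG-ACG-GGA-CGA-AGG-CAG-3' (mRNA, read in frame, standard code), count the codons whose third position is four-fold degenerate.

4

Codon 1 GCG (Ala): third position 4-fold.
Codon 2 ACG (Thr): third position 4-fold.
Codon 3 GGA (Gly): third position 4-fold.
Codon 4 CGA (Arg): third position 4-fold.
Codon 5 AGG (Arg): third position 2-fold.
Codon 6 CAG (Gln): third position 2-fold.
Four-fold degenerate third positions: 4.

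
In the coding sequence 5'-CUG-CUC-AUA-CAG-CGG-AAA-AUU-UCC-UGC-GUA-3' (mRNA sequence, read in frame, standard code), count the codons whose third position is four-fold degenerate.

5

Codon 1 CUG (Leu): third position 4-fold.
Codon 2 CUC (Leu): third position 4-fold.
Codon 3 AUA (Ile): third position 3-fold.
Codon 4 CAG (Gln): third position 2-fold.
Codon 5 CGG (Arg): third position 4-fold.
Codon 6 AAA (Lys): third position 2-fold.
Codon 7 AUU (Ile): third position 3-fold.
Codon 8 UCC (Ser): third position 4-fold.
Codon 9 UGC (Cys): third position 2-fold.
Codon 10 GUA (Val): third position 4-fold.
Four-fold degenerate third positions: 5.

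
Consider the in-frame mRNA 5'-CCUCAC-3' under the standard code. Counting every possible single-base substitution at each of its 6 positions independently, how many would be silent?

Codon 1 (CCU, Pro): 3 synonymous substitutions.
Codon 2 (CAC, His): 1 synonymous substitution.
Total: 3 + 1 = 4.

4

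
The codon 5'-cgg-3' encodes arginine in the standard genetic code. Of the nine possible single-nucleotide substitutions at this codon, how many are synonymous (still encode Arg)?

Position 1: AGG → 1 synonymous.
Position 2: none → 0 synonymous.
Position 3: CGU, CGC, CGA → 3 synonymous.
Total: 1 + 0 + 3 = 4.

4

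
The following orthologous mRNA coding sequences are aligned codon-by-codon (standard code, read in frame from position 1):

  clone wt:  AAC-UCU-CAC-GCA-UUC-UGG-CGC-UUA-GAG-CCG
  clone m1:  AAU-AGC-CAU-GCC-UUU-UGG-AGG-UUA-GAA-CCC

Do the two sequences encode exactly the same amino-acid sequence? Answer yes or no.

Codon 1: AAC Asn / AAU Asn — synonymous.
Codon 2: UCU Ser / AGC Ser — synonymous.
Codon 3: CAC His / CAU His — synonymous.
Codon 4: GCA Ala / GCC Ala — synonymous.
Codon 5: UUC Phe / UUU Phe — synonymous.
Codon 6: UGG Trp / UGG Trp — identical.
Codon 7: CGC Arg / AGG Arg — synonymous.
Codon 8: UUA Leu / UUA Leu — identical.
Codon 9: GAG Glu / GAA Glu — synonymous.
Codon 10: CCG Pro / CCC Pro — synonymous.
Nonsynonymous differences: 0 → same protein.

yes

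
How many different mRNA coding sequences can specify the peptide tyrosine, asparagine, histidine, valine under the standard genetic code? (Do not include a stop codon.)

Tyr: 2 codons.
Asn: 2 codons.
His: 2 codons.
Val: 4 codons.
2 × 2 × 2 × 4 = 32.

32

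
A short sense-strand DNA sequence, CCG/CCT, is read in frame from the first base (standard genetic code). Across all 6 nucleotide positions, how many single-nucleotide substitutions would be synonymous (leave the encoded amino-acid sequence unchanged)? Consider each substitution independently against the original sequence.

6

Codon 1 (CCG, Pro): 3 synonymous substitutions.
Codon 2 (CCT, Pro): 3 synonymous substitutions.
Total: 3 + 3 = 6.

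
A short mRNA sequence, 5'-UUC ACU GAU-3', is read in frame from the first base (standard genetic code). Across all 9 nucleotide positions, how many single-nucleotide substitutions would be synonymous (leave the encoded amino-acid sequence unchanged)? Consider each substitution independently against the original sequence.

5

Codon 1 (UUC, Phe): 1 synonymous substitution.
Codon 2 (ACU, Thr): 3 synonymous substitutions.
Codon 3 (GAU, Asp): 1 synonymous substitution.
Total: 1 + 3 + 1 = 5.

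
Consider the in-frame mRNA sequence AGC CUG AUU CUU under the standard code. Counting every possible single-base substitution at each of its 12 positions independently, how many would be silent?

Codon 1 (AGC, Ser): 1 synonymous substitution.
Codon 2 (CUG, Leu): 4 synonymous substitutions.
Codon 3 (AUU, Ile): 2 synonymous substitutions.
Codon 4 (CUU, Leu): 3 synonymous substitutions.
Total: 1 + 4 + 2 + 3 = 10.

10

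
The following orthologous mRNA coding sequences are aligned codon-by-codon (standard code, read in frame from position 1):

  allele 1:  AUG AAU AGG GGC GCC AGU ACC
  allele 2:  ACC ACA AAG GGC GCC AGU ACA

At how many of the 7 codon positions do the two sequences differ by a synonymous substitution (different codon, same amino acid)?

1

Codon 1: AUG Met / ACC Thr — nonsynonymous.
Codon 2: AAU Asn / ACA Thr — nonsynonymous.
Codon 3: AGG Arg / AAG Lys — nonsynonymous.
Codon 4: GGC Gly / GGC Gly — identical.
Codon 5: GCC Ala / GCC Ala — identical.
Codon 6: AGU Ser / AGU Ser — identical.
Codon 7: ACC Thr / ACA Thr — synonymous.
Synonymous differences: 1.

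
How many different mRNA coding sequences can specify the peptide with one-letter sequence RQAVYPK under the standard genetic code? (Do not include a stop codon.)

Arg: 6 codons.
Gln: 2 codons.
Ala: 4 codons.
Val: 4 codons.
Tyr: 2 codons.
Pro: 4 codons.
Lys: 2 codons.
6 × 2 × 4 × 4 × 2 × 4 × 2 = 3072.

3072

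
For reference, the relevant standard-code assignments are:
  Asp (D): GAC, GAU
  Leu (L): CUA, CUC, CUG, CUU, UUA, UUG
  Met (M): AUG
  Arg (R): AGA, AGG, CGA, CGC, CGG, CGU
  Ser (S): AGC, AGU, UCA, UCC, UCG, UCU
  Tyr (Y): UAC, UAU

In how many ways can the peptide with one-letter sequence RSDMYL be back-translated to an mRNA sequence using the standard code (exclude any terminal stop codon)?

Arg: 6 codons.
Ser: 6 codons.
Asp: 2 codons.
Met: 1 codon.
Tyr: 2 codons.
Leu: 6 codons.
6 × 6 × 2 × 1 × 2 × 6 = 864.

864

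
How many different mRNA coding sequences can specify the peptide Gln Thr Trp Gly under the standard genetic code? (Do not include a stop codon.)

32

Gln: 2 codons.
Thr: 4 codons.
Trp: 1 codon.
Gly: 4 codons.
2 × 4 × 1 × 4 = 32.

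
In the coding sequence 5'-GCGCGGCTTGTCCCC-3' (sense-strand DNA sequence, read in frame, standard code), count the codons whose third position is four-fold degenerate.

Codon 1 GCG (Ala): third position 4-fold.
Codon 2 CGG (Arg): third position 4-fold.
Codon 3 CTT (Leu): third position 4-fold.
Codon 4 GTC (Val): third position 4-fold.
Codon 5 CCC (Pro): third position 4-fold.
Four-fold degenerate third positions: 5.

5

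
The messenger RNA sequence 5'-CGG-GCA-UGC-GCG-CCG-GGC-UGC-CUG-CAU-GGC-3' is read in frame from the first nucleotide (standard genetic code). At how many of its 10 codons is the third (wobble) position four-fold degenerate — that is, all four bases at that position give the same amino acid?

7

Codon 1 CGG (Arg): third position 4-fold.
Codon 2 GCA (Ala): third position 4-fold.
Codon 3 UGC (Cys): third position 2-fold.
Codon 4 GCG (Ala): third position 4-fold.
Codon 5 CCG (Pro): third position 4-fold.
Codon 6 GGC (Gly): third position 4-fold.
Codon 7 UGC (Cys): third position 2-fold.
Codon 8 CUG (Leu): third position 4-fold.
Codon 9 CAU (His): third position 2-fold.
Codon 10 GGC (Gly): third position 4-fold.
Four-fold degenerate third positions: 7.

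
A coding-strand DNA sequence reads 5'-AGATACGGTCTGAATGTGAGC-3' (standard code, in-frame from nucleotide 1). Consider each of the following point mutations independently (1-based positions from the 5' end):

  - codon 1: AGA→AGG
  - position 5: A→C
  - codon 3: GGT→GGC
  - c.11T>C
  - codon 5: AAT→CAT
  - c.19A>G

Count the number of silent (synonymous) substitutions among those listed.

Codon 1: AGA (Arg) → AGG (Arg) — synonymous.
Codon 2: TAC (Tyr) → TCC (Ser) — missense.
Codon 3: GGT (Gly) → GGC (Gly) — synonymous.
Codon 4: CTG (Leu) → CCG (Pro) — missense.
Codon 5: AAT (Asn) → CAT (His) — missense.
Codon 7: AGC (Ser) → GGC (Gly) — missense.
Synonymous: 2 of 6.

2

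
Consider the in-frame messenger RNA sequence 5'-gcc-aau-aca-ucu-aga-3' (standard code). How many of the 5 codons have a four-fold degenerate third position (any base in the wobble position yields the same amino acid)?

3

Codon 1 GCC (Ala): third position 4-fold.
Codon 2 AAU (Asn): third position 2-fold.
Codon 3 ACA (Thr): third position 4-fold.
Codon 4 UCU (Ser): third position 4-fold.
Codon 5 AGA (Arg): third position 2-fold.
Four-fold degenerate third positions: 3.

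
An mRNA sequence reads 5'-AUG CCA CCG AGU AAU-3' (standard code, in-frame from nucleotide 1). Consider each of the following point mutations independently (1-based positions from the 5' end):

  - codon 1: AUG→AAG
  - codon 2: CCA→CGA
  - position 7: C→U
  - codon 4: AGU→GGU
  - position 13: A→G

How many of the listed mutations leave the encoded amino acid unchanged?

Codon 1: AUG (Met) → AAG (Lys) — missense.
Codon 2: CCA (Pro) → CGA (Arg) — missense.
Codon 3: CCG (Pro) → UCG (Ser) — missense.
Codon 4: AGU (Ser) → GGU (Gly) — missense.
Codon 5: AAU (Asn) → GAU (Asp) — missense.
Synonymous: 0 of 5.

0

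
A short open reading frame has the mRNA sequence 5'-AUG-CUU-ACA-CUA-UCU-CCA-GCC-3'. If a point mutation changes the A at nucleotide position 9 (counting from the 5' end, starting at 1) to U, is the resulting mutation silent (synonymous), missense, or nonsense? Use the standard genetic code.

Position 9 falls in codon 3: ACA → Thr.
After the substitution the codon is ACU → Thr.
Both encode Thr, so the change is synonymous.

silent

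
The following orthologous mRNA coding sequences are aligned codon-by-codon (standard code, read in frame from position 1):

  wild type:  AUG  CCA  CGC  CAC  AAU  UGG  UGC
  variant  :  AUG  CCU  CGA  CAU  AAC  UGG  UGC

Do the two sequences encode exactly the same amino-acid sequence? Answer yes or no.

yes

Codon 1: AUG Met / AUG Met — identical.
Codon 2: CCA Pro / CCU Pro — synonymous.
Codon 3: CGC Arg / CGA Arg — synonymous.
Codon 4: CAC His / CAU His — synonymous.
Codon 5: AAU Asn / AAC Asn — synonymous.
Codon 6: UGG Trp / UGG Trp — identical.
Codon 7: UGC Cys / UGC Cys — identical.
Nonsynonymous differences: 0 → same protein.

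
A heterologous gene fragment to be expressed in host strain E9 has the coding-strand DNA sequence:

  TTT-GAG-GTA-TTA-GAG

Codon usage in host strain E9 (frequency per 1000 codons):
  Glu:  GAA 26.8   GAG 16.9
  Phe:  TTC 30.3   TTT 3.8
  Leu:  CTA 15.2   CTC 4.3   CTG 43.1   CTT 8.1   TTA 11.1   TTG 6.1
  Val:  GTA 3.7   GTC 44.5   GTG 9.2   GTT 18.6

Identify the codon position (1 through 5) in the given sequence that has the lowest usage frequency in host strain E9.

3

Codon 1 TTT (Phe): 3.8 per 1000.
Codon 2 GAG (Glu): 16.9 per 1000.
Codon 3 GTA (Val): 3.7 per 1000.
Codon 4 TTA (Leu): 11.1 per 1000.
Codon 5 GAG (Glu): 16.9 per 1000.
Lowest frequency is 3.7 at codon 3.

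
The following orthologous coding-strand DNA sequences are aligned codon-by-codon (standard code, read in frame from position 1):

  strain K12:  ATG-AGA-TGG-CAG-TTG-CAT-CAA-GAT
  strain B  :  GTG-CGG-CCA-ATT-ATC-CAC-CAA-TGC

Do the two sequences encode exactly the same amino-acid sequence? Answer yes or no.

no

Codon 1: ATG Met / GTG Val — nonsynonymous.
Codon 2: AGA Arg / CGG Arg — synonymous.
Codon 3: TGG Trp / CCA Pro — nonsynonymous.
Codon 4: CAG Gln / ATT Ile — nonsynonymous.
Codon 5: TTG Leu / ATC Ile — nonsynonymous.
Codon 6: CAT His / CAC His — synonymous.
Codon 7: CAA Gln / CAA Gln — identical.
Codon 8: GAT Asp / TGC Cys — nonsynonymous.
Nonsynonymous differences: 5 → different protein.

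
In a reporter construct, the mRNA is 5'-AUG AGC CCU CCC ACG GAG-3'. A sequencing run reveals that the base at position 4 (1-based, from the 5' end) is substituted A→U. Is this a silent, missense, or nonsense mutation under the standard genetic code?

Position 4 falls in codon 2: AGC → Ser.
After the substitution the codon is UGC → Cys.
Ser ≠ Cys, so this is a missense mutation.

missense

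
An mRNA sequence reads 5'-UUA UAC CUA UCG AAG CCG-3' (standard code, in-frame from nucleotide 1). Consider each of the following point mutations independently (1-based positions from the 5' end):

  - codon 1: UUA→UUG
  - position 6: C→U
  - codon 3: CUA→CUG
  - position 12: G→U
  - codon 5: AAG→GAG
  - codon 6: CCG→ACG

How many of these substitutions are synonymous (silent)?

4

Codon 1: UUA (Leu) → UUG (Leu) — synonymous.
Codon 2: UAC (Tyr) → UAU (Tyr) — synonymous.
Codon 3: CUA (Leu) → CUG (Leu) — synonymous.
Codon 4: UCG (Ser) → UCU (Ser) — synonymous.
Codon 5: AAG (Lys) → GAG (Glu) — missense.
Codon 6: CCG (Pro) → ACG (Thr) — missense.
Synonymous: 4 of 6.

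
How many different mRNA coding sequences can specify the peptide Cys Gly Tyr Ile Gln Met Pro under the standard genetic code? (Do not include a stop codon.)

384

Cys: 2 codons.
Gly: 4 codons.
Tyr: 2 codons.
Ile: 3 codons.
Gln: 2 codons.
Met: 1 codon.
Pro: 4 codons.
2 × 4 × 2 × 3 × 2 × 1 × 4 = 384.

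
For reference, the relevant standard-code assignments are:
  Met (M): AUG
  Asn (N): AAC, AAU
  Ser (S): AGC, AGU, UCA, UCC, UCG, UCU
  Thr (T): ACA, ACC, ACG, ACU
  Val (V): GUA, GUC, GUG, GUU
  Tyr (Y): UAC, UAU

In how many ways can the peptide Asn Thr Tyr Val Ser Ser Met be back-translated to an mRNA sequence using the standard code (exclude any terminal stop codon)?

Asn: 2 codons.
Thr: 4 codons.
Tyr: 2 codons.
Val: 4 codons.
Ser: 6 codons.
Ser: 6 codons.
Met: 1 codon.
2 × 4 × 2 × 4 × 6 × 6 × 1 = 2304.

2304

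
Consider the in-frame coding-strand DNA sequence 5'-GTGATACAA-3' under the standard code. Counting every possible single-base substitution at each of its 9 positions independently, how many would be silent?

Codon 1 (GTG, Val): 3 synonymous substitutions.
Codon 2 (ATA, Ile): 2 synonymous substitutions.
Codon 3 (CAA, Gln): 1 synonymous substitution.
Total: 3 + 2 + 1 = 6.

6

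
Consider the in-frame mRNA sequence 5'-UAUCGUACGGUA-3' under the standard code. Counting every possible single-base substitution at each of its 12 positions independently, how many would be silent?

10

Codon 1 (UAU, Tyr): 1 synonymous substitution.
Codon 2 (CGU, Arg): 3 synonymous substitutions.
Codon 3 (ACG, Thr): 3 synonymous substitutions.
Codon 4 (GUA, Val): 3 synonymous substitutions.
Total: 1 + 3 + 3 + 3 = 10.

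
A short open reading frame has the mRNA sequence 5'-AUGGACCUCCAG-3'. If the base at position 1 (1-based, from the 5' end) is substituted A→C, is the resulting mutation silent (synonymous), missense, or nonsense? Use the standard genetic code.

missense

Position 1 falls in codon 1: AUG → Met.
After the substitution the codon is CUG → Leu.
Met ≠ Leu, so this is a missense mutation.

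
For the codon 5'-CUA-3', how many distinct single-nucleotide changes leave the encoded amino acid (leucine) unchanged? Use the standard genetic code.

4

Position 1: UUA → 1 synonymous.
Position 2: none → 0 synonymous.
Position 3: CUU, CUC, CUG → 3 synonymous.
Total: 1 + 0 + 3 = 4.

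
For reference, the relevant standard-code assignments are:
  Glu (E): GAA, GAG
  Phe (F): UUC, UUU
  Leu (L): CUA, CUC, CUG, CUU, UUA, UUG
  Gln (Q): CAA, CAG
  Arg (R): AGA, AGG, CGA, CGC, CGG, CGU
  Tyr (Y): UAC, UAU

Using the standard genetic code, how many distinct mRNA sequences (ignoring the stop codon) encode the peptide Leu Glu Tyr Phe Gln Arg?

Leu: 6 codons.
Glu: 2 codons.
Tyr: 2 codons.
Phe: 2 codons.
Gln: 2 codons.
Arg: 6 codons.
6 × 2 × 2 × 2 × 2 × 6 = 576.

576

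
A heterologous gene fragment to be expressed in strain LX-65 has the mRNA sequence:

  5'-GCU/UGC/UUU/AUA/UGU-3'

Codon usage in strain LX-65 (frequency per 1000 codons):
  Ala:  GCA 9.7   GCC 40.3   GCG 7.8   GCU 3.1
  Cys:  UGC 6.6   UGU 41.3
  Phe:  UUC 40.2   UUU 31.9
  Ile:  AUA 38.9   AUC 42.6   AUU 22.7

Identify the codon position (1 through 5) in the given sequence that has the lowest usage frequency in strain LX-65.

Codon 1 GCU (Ala): 3.1 per 1000.
Codon 2 UGC (Cys): 6.6 per 1000.
Codon 3 UUU (Phe): 31.9 per 1000.
Codon 4 AUA (Ile): 38.9 per 1000.
Codon 5 UGU (Cys): 41.3 per 1000.
Lowest frequency is 3.1 at codon 1.

1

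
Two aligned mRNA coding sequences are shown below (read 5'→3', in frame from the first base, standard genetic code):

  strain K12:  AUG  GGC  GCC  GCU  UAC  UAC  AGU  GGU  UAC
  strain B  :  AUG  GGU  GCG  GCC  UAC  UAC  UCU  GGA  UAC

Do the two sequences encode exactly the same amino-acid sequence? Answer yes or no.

Codon 1: AUG Met / AUG Met — identical.
Codon 2: GGC Gly / GGU Gly — synonymous.
Codon 3: GCC Ala / GCG Ala — synonymous.
Codon 4: GCU Ala / GCC Ala — synonymous.
Codon 5: UAC Tyr / UAC Tyr — identical.
Codon 6: UAC Tyr / UAC Tyr — identical.
Codon 7: AGU Ser / UCU Ser — synonymous.
Codon 8: GGU Gly / GGA Gly — synonymous.
Codon 9: UAC Tyr / UAC Tyr — identical.
Nonsynonymous differences: 0 → same protein.

yes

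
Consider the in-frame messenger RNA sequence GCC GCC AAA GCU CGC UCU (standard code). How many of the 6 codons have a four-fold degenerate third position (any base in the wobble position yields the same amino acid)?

5

Codon 1 GCC (Ala): third position 4-fold.
Codon 2 GCC (Ala): third position 4-fold.
Codon 3 AAA (Lys): third position 2-fold.
Codon 4 GCU (Ala): third position 4-fold.
Codon 5 CGC (Arg): third position 4-fold.
Codon 6 UCU (Ser): third position 4-fold.
Four-fold degenerate third positions: 5.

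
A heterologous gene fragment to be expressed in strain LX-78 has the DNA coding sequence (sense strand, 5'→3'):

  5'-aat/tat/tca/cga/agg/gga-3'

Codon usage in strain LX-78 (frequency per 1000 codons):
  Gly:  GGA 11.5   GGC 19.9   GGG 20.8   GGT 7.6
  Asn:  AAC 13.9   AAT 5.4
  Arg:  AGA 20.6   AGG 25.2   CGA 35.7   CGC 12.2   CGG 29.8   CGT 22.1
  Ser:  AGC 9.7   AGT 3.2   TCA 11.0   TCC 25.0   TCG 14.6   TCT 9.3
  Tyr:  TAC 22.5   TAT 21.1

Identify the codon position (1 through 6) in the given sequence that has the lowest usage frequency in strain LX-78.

Codon 1 AAT (Asn): 5.4 per 1000.
Codon 2 TAT (Tyr): 21.1 per 1000.
Codon 3 TCA (Ser): 11.0 per 1000.
Codon 4 CGA (Arg): 35.7 per 1000.
Codon 5 AGG (Arg): 25.2 per 1000.
Codon 6 GGA (Gly): 11.5 per 1000.
Lowest frequency is 5.4 at codon 1.

1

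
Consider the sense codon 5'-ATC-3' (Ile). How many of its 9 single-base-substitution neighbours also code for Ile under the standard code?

2

Position 1: none → 0 synonymous.
Position 2: none → 0 synonymous.
Position 3: ATT, ATA → 2 synonymous.
Total: 0 + 0 + 2 = 2.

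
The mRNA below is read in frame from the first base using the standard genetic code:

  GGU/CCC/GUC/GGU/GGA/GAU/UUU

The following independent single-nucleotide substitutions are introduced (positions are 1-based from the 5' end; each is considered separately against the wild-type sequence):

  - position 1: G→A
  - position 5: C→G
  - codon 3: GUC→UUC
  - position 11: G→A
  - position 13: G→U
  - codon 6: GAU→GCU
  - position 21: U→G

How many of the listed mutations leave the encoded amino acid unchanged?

0

Codon 1: GGU (Gly) → AGU (Ser) — missense.
Codon 2: CCC (Pro) → CGC (Arg) — missense.
Codon 3: GUC (Val) → UUC (Phe) — missense.
Codon 4: GGU (Gly) → GAU (Asp) — missense.
Codon 5: GGA (Gly) → UGA (Stop) — nonsense.
Codon 6: GAU (Asp) → GCU (Ala) — missense.
Codon 7: UUU (Phe) → UUG (Leu) — missense.
Synonymous: 0 of 7.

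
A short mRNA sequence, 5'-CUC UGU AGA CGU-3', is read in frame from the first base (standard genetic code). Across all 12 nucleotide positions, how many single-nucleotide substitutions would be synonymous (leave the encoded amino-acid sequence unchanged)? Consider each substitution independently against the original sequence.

Codon 1 (CUC, Leu): 3 synonymous substitutions.
Codon 2 (UGU, Cys): 1 synonymous substitution.
Codon 3 (AGA, Arg): 2 synonymous substitutions.
Codon 4 (CGU, Arg): 3 synonymous substitutions.
Total: 3 + 1 + 2 + 3 = 9.

9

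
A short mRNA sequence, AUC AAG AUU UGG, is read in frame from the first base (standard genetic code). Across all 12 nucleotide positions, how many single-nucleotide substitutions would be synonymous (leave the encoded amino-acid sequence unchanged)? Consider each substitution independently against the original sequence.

Codon 1 (AUC, Ile): 2 synonymous substitutions.
Codon 2 (AAG, Lys): 1 synonymous substitution.
Codon 3 (AUU, Ile): 2 synonymous substitutions.
Codon 4 (UGG, Trp): 0 synonymous substitutions.
Total: 2 + 1 + 2 + 0 = 5.

5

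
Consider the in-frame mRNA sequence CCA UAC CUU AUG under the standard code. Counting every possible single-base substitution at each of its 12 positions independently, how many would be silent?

7

Codon 1 (CCA, Pro): 3 synonymous substitutions.
Codon 2 (UAC, Tyr): 1 synonymous substitution.
Codon 3 (CUU, Leu): 3 synonymous substitutions.
Codon 4 (AUG, Met): 0 synonymous substitutions.
Total: 3 + 1 + 3 + 0 = 7.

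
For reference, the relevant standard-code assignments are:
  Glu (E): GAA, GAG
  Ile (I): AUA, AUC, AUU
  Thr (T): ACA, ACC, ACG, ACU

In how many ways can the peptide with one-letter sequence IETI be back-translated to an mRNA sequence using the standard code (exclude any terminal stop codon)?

Ile: 3 codons.
Glu: 2 codons.
Thr: 4 codons.
Ile: 3 codons.
3 × 2 × 4 × 3 = 72.

72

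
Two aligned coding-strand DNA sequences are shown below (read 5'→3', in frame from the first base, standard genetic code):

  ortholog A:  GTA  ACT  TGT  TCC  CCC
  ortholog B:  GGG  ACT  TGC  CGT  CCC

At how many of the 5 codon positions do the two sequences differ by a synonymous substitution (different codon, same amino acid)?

Codon 1: GTA Val / GGG Gly — nonsynonymous.
Codon 2: ACT Thr / ACT Thr — identical.
Codon 3: TGT Cys / TGC Cys — synonymous.
Codon 4: TCC Ser / CGT Arg — nonsynonymous.
Codon 5: CCC Pro / CCC Pro — identical.
Synonymous differences: 1.

1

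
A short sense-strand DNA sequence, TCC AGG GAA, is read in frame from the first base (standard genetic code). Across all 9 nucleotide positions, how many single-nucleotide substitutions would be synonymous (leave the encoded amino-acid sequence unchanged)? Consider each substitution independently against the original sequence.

6

Codon 1 (TCC, Ser): 3 synonymous substitutions.
Codon 2 (AGG, Arg): 2 synonymous substitutions.
Codon 3 (GAA, Glu): 1 synonymous substitution.
Total: 3 + 2 + 1 = 6.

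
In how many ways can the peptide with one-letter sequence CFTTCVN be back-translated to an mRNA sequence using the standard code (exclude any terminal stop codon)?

1024

Cys: 2 codons.
Phe: 2 codons.
Thr: 4 codons.
Thr: 4 codons.
Cys: 2 codons.
Val: 4 codons.
Asn: 2 codons.
2 × 2 × 4 × 4 × 2 × 4 × 2 = 1024.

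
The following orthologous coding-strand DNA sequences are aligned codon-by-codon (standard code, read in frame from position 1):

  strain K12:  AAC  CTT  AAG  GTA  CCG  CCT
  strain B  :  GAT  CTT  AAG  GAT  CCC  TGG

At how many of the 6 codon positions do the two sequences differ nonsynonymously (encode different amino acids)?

3

Codon 1: AAC Asn / GAT Asp — nonsynonymous.
Codon 2: CTT Leu / CTT Leu — identical.
Codon 3: AAG Lys / AAG Lys — identical.
Codon 4: GTA Val / GAT Asp — nonsynonymous.
Codon 5: CCG Pro / CCC Pro — synonymous.
Codon 6: CCT Pro / TGG Trp — nonsynonymous.
Nonsynonymous differences: 3.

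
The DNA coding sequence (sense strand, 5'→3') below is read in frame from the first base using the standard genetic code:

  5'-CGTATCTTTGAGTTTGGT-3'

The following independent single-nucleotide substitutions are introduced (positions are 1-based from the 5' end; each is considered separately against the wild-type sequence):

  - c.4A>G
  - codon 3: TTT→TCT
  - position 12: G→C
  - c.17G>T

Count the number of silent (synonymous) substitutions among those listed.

0

Codon 2: ATC (Ile) → GTC (Val) — missense.
Codon 3: TTT (Phe) → TCT (Ser) — missense.
Codon 4: GAG (Glu) → GAC (Asp) — missense.
Codon 6: GGT (Gly) → GTT (Val) — missense.
Synonymous: 0 of 4.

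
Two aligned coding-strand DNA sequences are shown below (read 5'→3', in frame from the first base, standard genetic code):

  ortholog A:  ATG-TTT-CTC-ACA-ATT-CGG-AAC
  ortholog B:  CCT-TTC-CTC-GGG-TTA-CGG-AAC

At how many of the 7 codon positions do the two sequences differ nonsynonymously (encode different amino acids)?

3

Codon 1: ATG Met / CCT Pro — nonsynonymous.
Codon 2: TTT Phe / TTC Phe — synonymous.
Codon 3: CTC Leu / CTC Leu — identical.
Codon 4: ACA Thr / GGG Gly — nonsynonymous.
Codon 5: ATT Ile / TTA Leu — nonsynonymous.
Codon 6: CGG Arg / CGG Arg — identical.
Codon 7: AAC Asn / AAC Asn — identical.
Nonsynonymous differences: 3.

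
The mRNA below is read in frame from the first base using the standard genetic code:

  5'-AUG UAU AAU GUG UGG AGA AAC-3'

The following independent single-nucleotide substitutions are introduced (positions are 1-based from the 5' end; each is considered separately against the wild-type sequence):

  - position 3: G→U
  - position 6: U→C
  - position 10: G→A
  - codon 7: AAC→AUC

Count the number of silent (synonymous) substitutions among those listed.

Codon 1: AUG (Met) → AUU (Ile) — missense.
Codon 2: UAU (Tyr) → UAC (Tyr) — synonymous.
Codon 4: GUG (Val) → AUG (Met) — missense.
Codon 7: AAC (Asn) → AUC (Ile) — missense.
Synonymous: 1 of 4.

1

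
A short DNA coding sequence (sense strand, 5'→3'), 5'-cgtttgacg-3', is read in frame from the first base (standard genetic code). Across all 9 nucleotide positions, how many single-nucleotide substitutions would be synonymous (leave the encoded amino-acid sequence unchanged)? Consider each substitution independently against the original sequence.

Codon 1 (CGT, Arg): 3 synonymous substitutions.
Codon 2 (TTG, Leu): 2 synonymous substitutions.
Codon 3 (ACG, Thr): 3 synonymous substitutions.
Total: 3 + 2 + 3 = 8.

8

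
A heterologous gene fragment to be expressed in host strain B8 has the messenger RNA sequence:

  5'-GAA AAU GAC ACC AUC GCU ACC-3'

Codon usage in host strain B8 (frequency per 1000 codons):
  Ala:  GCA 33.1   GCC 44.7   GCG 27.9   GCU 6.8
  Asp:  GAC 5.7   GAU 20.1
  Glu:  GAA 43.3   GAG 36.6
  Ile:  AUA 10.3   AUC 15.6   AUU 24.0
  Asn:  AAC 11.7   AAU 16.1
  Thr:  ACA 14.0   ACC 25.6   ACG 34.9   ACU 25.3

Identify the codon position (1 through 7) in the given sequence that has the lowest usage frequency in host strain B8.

Codon 1 GAA (Glu): 43.3 per 1000.
Codon 2 AAU (Asn): 16.1 per 1000.
Codon 3 GAC (Asp): 5.7 per 1000.
Codon 4 ACC (Thr): 25.6 per 1000.
Codon 5 AUC (Ile): 15.6 per 1000.
Codon 6 GCU (Ala): 6.8 per 1000.
Codon 7 ACC (Thr): 25.6 per 1000.
Lowest frequency is 5.7 at codon 3.

3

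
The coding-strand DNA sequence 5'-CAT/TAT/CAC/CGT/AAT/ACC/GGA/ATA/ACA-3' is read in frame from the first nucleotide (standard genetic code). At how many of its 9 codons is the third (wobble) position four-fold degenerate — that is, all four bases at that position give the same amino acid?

Codon 1 CAT (His): third position 2-fold.
Codon 2 TAT (Tyr): third position 2-fold.
Codon 3 CAC (His): third position 2-fold.
Codon 4 CGT (Arg): third position 4-fold.
Codon 5 AAT (Asn): third position 2-fold.
Codon 6 ACC (Thr): third position 4-fold.
Codon 7 GGA (Gly): third position 4-fold.
Codon 8 ATA (Ile): third position 3-fold.
Codon 9 ACA (Thr): third position 4-fold.
Four-fold degenerate third positions: 4.

4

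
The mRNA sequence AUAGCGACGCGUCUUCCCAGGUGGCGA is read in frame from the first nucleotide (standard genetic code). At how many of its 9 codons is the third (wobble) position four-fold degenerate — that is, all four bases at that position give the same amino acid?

Codon 1 AUA (Ile): third position 3-fold.
Codon 2 GCG (Ala): third position 4-fold.
Codon 3 ACG (Thr): third position 4-fold.
Codon 4 CGU (Arg): third position 4-fold.
Codon 5 CUU (Leu): third position 4-fold.
Codon 6 CCC (Pro): third position 4-fold.
Codon 7 AGG (Arg): third position 2-fold.
Codon 8 UGG (Trp): third position 1-fold.
Codon 9 CGA (Arg): third position 4-fold.
Four-fold degenerate third positions: 6.

6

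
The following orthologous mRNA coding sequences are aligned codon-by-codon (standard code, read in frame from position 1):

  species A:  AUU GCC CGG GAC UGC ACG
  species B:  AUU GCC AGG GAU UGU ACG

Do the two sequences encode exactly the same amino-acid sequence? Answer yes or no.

yes

Codon 1: AUU Ile / AUU Ile — identical.
Codon 2: GCC Ala / GCC Ala — identical.
Codon 3: CGG Arg / AGG Arg — synonymous.
Codon 4: GAC Asp / GAU Asp — synonymous.
Codon 5: UGC Cys / UGU Cys — synonymous.
Codon 6: ACG Thr / ACG Thr — identical.
Nonsynonymous differences: 0 → same protein.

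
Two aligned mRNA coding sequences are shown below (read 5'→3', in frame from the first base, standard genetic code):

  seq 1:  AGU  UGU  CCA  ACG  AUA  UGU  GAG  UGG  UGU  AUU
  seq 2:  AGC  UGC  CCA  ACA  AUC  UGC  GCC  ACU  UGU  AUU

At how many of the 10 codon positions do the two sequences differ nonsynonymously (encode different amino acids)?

Codon 1: AGU Ser / AGC Ser — synonymous.
Codon 2: UGU Cys / UGC Cys — synonymous.
Codon 3: CCA Pro / CCA Pro — identical.
Codon 4: ACG Thr / ACA Thr — synonymous.
Codon 5: AUA Ile / AUC Ile — synonymous.
Codon 6: UGU Cys / UGC Cys — synonymous.
Codon 7: GAG Glu / GCC Ala — nonsynonymous.
Codon 8: UGG Trp / ACU Thr — nonsynonymous.
Codon 9: UGU Cys / UGU Cys — identical.
Codon 10: AUU Ile / AUU Ile — identical.
Nonsynonymous differences: 2.

2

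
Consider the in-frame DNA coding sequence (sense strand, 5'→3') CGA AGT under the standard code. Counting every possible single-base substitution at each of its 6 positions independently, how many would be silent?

5

Codon 1 (CGA, Arg): 4 synonymous substitutions.
Codon 2 (AGT, Ser): 1 synonymous substitution.
Total: 4 + 1 = 5.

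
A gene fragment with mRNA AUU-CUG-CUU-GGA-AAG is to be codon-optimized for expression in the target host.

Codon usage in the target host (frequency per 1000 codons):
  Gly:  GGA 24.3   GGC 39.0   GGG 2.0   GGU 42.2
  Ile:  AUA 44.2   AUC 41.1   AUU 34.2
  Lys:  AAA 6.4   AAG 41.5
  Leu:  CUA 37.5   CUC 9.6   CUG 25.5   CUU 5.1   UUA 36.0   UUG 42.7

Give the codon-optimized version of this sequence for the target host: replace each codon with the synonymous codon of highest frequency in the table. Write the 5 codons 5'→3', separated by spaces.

Codon 1 (Ile): best is AUA at 44.2.
Codon 2 (Leu): best is UUG at 42.7.
Codon 3 (Leu): best is UUG at 42.7.
Codon 4 (Gly): best is GGU at 42.2.
Codon 5 (Lys): best is AAG at 41.5.

AUA UUG UUG GGU AAG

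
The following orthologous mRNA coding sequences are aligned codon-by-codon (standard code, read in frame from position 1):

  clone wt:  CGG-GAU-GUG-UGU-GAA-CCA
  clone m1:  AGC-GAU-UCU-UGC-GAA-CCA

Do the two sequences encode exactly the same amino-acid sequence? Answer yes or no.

no

Codon 1: CGG Arg / AGC Ser — nonsynonymous.
Codon 2: GAU Asp / GAU Asp — identical.
Codon 3: GUG Val / UCU Ser — nonsynonymous.
Codon 4: UGU Cys / UGC Cys — synonymous.
Codon 5: GAA Glu / GAA Glu — identical.
Codon 6: CCA Pro / CCA Pro — identical.
Nonsynonymous differences: 2 → different protein.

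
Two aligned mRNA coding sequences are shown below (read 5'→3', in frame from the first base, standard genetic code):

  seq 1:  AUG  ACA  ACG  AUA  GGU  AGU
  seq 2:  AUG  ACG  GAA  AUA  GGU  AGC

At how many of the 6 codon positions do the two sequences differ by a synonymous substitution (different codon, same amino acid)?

2

Codon 1: AUG Met / AUG Met — identical.
Codon 2: ACA Thr / ACG Thr — synonymous.
Codon 3: ACG Thr / GAA Glu — nonsynonymous.
Codon 4: AUA Ile / AUA Ile — identical.
Codon 5: GGU Gly / GGU Gly — identical.
Codon 6: AGU Ser / AGC Ser — synonymous.
Synonymous differences: 2.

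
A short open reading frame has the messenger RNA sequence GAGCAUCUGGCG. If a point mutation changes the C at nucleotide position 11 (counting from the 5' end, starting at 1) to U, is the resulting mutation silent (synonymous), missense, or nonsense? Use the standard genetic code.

Position 11 falls in codon 4: GCG → Ala.
After the substitution the codon is GUG → Val.
Ala ≠ Val, so this is a missense mutation.

missense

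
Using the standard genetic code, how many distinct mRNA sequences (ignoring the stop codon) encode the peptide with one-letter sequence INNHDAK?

384

Ile: 3 codons.
Asn: 2 codons.
Asn: 2 codons.
His: 2 codons.
Asp: 2 codons.
Ala: 4 codons.
Lys: 2 codons.
3 × 2 × 2 × 2 × 2 × 4 × 2 = 384.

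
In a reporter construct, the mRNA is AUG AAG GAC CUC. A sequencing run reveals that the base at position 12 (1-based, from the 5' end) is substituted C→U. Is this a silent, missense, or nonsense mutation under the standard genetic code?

silent

Position 12 falls in codon 4: CUC → Leu.
After the substitution the codon is CUU → Leu.
Both encode Leu, so the change is synonymous.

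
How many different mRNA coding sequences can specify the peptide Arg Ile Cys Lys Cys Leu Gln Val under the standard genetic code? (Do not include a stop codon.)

Arg: 6 codons.
Ile: 3 codons.
Cys: 2 codons.
Lys: 2 codons.
Cys: 2 codons.
Leu: 6 codons.
Gln: 2 codons.
Val: 4 codons.
6 × 3 × 2 × 2 × 2 × 6 × 2 × 4 = 6912.

6912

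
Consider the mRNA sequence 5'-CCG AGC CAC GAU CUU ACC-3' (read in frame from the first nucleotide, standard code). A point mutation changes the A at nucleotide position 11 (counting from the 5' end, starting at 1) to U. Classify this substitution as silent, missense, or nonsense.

missense

Position 11 falls in codon 4: GAU → Asp.
After the substitution the codon is GUU → Val.
Asp ≠ Val, so this is a missense mutation.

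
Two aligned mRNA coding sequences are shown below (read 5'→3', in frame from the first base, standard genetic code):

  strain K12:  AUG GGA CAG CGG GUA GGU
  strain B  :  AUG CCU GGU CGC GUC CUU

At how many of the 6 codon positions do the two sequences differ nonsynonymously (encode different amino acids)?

3

Codon 1: AUG Met / AUG Met — identical.
Codon 2: GGA Gly / CCU Pro — nonsynonymous.
Codon 3: CAG Gln / GGU Gly — nonsynonymous.
Codon 4: CGG Arg / CGC Arg — synonymous.
Codon 5: GUA Val / GUC Val — synonymous.
Codon 6: GGU Gly / CUU Leu — nonsynonymous.
Nonsynonymous differences: 3.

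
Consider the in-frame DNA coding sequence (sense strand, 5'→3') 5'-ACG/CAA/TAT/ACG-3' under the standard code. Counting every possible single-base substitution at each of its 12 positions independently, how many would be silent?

Codon 1 (ACG, Thr): 3 synonymous substitutions.
Codon 2 (CAA, Gln): 1 synonymous substitution.
Codon 3 (TAT, Tyr): 1 synonymous substitution.
Codon 4 (ACG, Thr): 3 synonymous substitutions.
Total: 3 + 1 + 1 + 3 = 8.

8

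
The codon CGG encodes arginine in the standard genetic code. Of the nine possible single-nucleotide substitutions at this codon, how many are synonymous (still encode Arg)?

4

Position 1: AGG → 1 synonymous.
Position 2: none → 0 synonymous.
Position 3: CGU, CGC, CGA → 3 synonymous.
Total: 1 + 0 + 3 = 4.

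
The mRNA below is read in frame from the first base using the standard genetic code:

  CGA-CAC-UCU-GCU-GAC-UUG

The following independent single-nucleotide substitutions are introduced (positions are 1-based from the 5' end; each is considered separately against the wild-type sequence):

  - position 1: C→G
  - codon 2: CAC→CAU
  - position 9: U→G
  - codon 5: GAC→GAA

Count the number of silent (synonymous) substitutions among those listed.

Codon 1: CGA (Arg) → GGA (Gly) — missense.
Codon 2: CAC (His) → CAU (His) — synonymous.
Codon 3: UCU (Ser) → UCG (Ser) — synonymous.
Codon 5: GAC (Asp) → GAA (Glu) — missense.
Synonymous: 2 of 4.

2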